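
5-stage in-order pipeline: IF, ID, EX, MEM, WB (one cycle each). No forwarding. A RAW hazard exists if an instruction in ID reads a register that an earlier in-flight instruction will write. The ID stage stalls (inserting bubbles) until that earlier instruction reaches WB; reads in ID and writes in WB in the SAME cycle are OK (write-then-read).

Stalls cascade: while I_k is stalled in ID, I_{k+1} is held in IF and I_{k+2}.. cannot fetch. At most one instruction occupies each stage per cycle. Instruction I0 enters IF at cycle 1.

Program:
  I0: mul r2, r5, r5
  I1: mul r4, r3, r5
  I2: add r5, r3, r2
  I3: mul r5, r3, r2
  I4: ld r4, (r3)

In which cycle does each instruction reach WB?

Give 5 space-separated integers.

Answer: 5 6 8 9 10

Derivation:
I0 mul r2 <- r5,r5: IF@1 ID@2 stall=0 (-) EX@3 MEM@4 WB@5
I1 mul r4 <- r3,r5: IF@2 ID@3 stall=0 (-) EX@4 MEM@5 WB@6
I2 add r5 <- r3,r2: IF@3 ID@4 stall=1 (RAW on I0.r2 (WB@5)) EX@6 MEM@7 WB@8
I3 mul r5 <- r3,r2: IF@4 ID@6 stall=0 (-) EX@7 MEM@8 WB@9
I4 ld r4 <- r3: IF@6 ID@7 stall=0 (-) EX@8 MEM@9 WB@10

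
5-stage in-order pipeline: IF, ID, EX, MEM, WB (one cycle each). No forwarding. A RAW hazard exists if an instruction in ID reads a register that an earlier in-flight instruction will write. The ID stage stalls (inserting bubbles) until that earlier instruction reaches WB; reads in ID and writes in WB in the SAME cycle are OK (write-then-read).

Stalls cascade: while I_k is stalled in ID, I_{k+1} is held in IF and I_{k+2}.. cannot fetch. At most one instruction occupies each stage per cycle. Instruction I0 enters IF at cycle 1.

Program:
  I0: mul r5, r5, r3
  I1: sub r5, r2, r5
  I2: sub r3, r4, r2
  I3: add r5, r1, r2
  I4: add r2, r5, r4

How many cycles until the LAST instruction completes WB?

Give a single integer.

I0 mul r5 <- r5,r3: IF@1 ID@2 stall=0 (-) EX@3 MEM@4 WB@5
I1 sub r5 <- r2,r5: IF@2 ID@3 stall=2 (RAW on I0.r5 (WB@5)) EX@6 MEM@7 WB@8
I2 sub r3 <- r4,r2: IF@3 ID@6 stall=0 (-) EX@7 MEM@8 WB@9
I3 add r5 <- r1,r2: IF@6 ID@7 stall=0 (-) EX@8 MEM@9 WB@10
I4 add r2 <- r5,r4: IF@7 ID@8 stall=2 (RAW on I3.r5 (WB@10)) EX@11 MEM@12 WB@13

Answer: 13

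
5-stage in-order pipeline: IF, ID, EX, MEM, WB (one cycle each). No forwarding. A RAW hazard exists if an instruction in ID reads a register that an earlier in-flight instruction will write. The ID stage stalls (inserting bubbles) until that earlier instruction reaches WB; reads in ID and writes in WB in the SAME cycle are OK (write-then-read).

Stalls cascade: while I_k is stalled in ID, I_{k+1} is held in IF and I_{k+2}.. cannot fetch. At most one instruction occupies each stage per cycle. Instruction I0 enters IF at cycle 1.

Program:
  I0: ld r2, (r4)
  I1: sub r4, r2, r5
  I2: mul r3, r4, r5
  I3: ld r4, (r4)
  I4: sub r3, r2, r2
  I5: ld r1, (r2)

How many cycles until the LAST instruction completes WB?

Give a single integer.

Answer: 14

Derivation:
I0 ld r2 <- r4: IF@1 ID@2 stall=0 (-) EX@3 MEM@4 WB@5
I1 sub r4 <- r2,r5: IF@2 ID@3 stall=2 (RAW on I0.r2 (WB@5)) EX@6 MEM@7 WB@8
I2 mul r3 <- r4,r5: IF@3 ID@6 stall=2 (RAW on I1.r4 (WB@8)) EX@9 MEM@10 WB@11
I3 ld r4 <- r4: IF@6 ID@9 stall=0 (-) EX@10 MEM@11 WB@12
I4 sub r3 <- r2,r2: IF@9 ID@10 stall=0 (-) EX@11 MEM@12 WB@13
I5 ld r1 <- r2: IF@10 ID@11 stall=0 (-) EX@12 MEM@13 WB@14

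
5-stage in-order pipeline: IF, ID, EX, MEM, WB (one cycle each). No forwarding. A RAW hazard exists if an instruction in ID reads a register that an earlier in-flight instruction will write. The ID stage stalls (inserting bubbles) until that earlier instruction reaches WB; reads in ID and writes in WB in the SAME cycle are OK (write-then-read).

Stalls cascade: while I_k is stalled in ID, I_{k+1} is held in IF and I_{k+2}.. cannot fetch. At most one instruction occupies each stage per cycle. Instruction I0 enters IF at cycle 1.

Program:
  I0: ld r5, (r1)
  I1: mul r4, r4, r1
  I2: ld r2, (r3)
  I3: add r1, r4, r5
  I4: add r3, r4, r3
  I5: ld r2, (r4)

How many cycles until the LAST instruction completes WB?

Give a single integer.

I0 ld r5 <- r1: IF@1 ID@2 stall=0 (-) EX@3 MEM@4 WB@5
I1 mul r4 <- r4,r1: IF@2 ID@3 stall=0 (-) EX@4 MEM@5 WB@6
I2 ld r2 <- r3: IF@3 ID@4 stall=0 (-) EX@5 MEM@6 WB@7
I3 add r1 <- r4,r5: IF@4 ID@5 stall=1 (RAW on I1.r4 (WB@6)) EX@7 MEM@8 WB@9
I4 add r3 <- r4,r3: IF@5 ID@7 stall=0 (-) EX@8 MEM@9 WB@10
I5 ld r2 <- r4: IF@7 ID@8 stall=0 (-) EX@9 MEM@10 WB@11

Answer: 11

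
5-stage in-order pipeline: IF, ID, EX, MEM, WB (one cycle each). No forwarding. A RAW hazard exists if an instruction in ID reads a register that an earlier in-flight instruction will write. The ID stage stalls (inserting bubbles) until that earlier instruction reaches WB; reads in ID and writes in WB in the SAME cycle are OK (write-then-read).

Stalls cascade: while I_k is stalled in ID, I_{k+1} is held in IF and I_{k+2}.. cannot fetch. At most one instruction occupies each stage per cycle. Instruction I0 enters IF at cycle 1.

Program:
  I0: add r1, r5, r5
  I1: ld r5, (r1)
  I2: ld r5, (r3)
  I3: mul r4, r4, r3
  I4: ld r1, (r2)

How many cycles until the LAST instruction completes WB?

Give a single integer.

Answer: 11

Derivation:
I0 add r1 <- r5,r5: IF@1 ID@2 stall=0 (-) EX@3 MEM@4 WB@5
I1 ld r5 <- r1: IF@2 ID@3 stall=2 (RAW on I0.r1 (WB@5)) EX@6 MEM@7 WB@8
I2 ld r5 <- r3: IF@3 ID@6 stall=0 (-) EX@7 MEM@8 WB@9
I3 mul r4 <- r4,r3: IF@6 ID@7 stall=0 (-) EX@8 MEM@9 WB@10
I4 ld r1 <- r2: IF@7 ID@8 stall=0 (-) EX@9 MEM@10 WB@11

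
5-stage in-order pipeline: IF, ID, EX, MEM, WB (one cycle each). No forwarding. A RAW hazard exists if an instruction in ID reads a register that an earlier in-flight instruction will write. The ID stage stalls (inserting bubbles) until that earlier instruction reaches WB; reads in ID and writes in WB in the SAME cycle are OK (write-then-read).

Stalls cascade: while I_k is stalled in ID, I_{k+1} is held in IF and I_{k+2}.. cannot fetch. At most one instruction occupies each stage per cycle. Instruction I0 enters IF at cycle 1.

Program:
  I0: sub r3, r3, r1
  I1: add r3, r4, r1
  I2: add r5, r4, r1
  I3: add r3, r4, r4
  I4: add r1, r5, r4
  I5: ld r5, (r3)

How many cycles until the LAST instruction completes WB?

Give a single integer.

Answer: 11

Derivation:
I0 sub r3 <- r3,r1: IF@1 ID@2 stall=0 (-) EX@3 MEM@4 WB@5
I1 add r3 <- r4,r1: IF@2 ID@3 stall=0 (-) EX@4 MEM@5 WB@6
I2 add r5 <- r4,r1: IF@3 ID@4 stall=0 (-) EX@5 MEM@6 WB@7
I3 add r3 <- r4,r4: IF@4 ID@5 stall=0 (-) EX@6 MEM@7 WB@8
I4 add r1 <- r5,r4: IF@5 ID@6 stall=1 (RAW on I2.r5 (WB@7)) EX@8 MEM@9 WB@10
I5 ld r5 <- r3: IF@6 ID@8 stall=0 (-) EX@9 MEM@10 WB@11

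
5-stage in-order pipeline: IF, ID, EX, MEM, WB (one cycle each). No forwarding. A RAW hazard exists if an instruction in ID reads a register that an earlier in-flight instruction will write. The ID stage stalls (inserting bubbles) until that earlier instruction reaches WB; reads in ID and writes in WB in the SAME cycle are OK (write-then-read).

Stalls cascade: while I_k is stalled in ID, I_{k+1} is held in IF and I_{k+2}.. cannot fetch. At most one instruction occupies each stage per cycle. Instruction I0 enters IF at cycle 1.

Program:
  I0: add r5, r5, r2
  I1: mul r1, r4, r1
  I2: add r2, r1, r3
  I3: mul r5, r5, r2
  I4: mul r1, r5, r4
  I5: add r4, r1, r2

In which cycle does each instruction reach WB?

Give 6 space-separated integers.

I0 add r5 <- r5,r2: IF@1 ID@2 stall=0 (-) EX@3 MEM@4 WB@5
I1 mul r1 <- r4,r1: IF@2 ID@3 stall=0 (-) EX@4 MEM@5 WB@6
I2 add r2 <- r1,r3: IF@3 ID@4 stall=2 (RAW on I1.r1 (WB@6)) EX@7 MEM@8 WB@9
I3 mul r5 <- r5,r2: IF@4 ID@7 stall=2 (RAW on I2.r2 (WB@9)) EX@10 MEM@11 WB@12
I4 mul r1 <- r5,r4: IF@7 ID@10 stall=2 (RAW on I3.r5 (WB@12)) EX@13 MEM@14 WB@15
I5 add r4 <- r1,r2: IF@10 ID@13 stall=2 (RAW on I4.r1 (WB@15)) EX@16 MEM@17 WB@18

Answer: 5 6 9 12 15 18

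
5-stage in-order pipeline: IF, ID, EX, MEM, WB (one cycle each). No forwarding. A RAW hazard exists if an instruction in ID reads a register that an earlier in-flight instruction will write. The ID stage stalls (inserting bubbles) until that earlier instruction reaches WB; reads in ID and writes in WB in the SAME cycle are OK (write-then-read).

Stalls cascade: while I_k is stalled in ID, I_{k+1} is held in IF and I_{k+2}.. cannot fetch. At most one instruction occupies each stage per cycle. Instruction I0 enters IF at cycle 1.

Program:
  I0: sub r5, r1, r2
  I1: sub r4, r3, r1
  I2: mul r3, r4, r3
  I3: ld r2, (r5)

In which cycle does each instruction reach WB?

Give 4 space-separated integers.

I0 sub r5 <- r1,r2: IF@1 ID@2 stall=0 (-) EX@3 MEM@4 WB@5
I1 sub r4 <- r3,r1: IF@2 ID@3 stall=0 (-) EX@4 MEM@5 WB@6
I2 mul r3 <- r4,r3: IF@3 ID@4 stall=2 (RAW on I1.r4 (WB@6)) EX@7 MEM@8 WB@9
I3 ld r2 <- r5: IF@4 ID@7 stall=0 (-) EX@8 MEM@9 WB@10

Answer: 5 6 9 10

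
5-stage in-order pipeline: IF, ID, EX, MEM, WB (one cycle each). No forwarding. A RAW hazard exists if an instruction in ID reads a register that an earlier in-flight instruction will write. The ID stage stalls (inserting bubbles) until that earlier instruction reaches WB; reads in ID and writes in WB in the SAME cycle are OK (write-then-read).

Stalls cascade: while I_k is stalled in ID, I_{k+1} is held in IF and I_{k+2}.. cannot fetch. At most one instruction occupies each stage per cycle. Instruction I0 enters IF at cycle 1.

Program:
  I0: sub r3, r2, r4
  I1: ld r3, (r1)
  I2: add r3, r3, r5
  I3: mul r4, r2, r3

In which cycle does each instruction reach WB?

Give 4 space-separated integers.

I0 sub r3 <- r2,r4: IF@1 ID@2 stall=0 (-) EX@3 MEM@4 WB@5
I1 ld r3 <- r1: IF@2 ID@3 stall=0 (-) EX@4 MEM@5 WB@6
I2 add r3 <- r3,r5: IF@3 ID@4 stall=2 (RAW on I1.r3 (WB@6)) EX@7 MEM@8 WB@9
I3 mul r4 <- r2,r3: IF@4 ID@7 stall=2 (RAW on I2.r3 (WB@9)) EX@10 MEM@11 WB@12

Answer: 5 6 9 12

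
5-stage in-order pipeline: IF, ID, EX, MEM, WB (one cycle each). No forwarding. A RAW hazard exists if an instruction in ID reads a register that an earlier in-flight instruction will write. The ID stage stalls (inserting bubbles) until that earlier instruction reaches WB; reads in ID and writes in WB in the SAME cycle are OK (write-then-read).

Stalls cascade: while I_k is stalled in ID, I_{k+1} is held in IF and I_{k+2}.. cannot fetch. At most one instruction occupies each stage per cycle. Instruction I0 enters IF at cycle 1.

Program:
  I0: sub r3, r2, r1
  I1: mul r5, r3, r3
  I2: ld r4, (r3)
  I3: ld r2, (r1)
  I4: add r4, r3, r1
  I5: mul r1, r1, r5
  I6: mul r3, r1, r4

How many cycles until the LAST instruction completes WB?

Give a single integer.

I0 sub r3 <- r2,r1: IF@1 ID@2 stall=0 (-) EX@3 MEM@4 WB@5
I1 mul r5 <- r3,r3: IF@2 ID@3 stall=2 (RAW on I0.r3 (WB@5)) EX@6 MEM@7 WB@8
I2 ld r4 <- r3: IF@3 ID@6 stall=0 (-) EX@7 MEM@8 WB@9
I3 ld r2 <- r1: IF@6 ID@7 stall=0 (-) EX@8 MEM@9 WB@10
I4 add r4 <- r3,r1: IF@7 ID@8 stall=0 (-) EX@9 MEM@10 WB@11
I5 mul r1 <- r1,r5: IF@8 ID@9 stall=0 (-) EX@10 MEM@11 WB@12
I6 mul r3 <- r1,r4: IF@9 ID@10 stall=2 (RAW on I5.r1 (WB@12)) EX@13 MEM@14 WB@15

Answer: 15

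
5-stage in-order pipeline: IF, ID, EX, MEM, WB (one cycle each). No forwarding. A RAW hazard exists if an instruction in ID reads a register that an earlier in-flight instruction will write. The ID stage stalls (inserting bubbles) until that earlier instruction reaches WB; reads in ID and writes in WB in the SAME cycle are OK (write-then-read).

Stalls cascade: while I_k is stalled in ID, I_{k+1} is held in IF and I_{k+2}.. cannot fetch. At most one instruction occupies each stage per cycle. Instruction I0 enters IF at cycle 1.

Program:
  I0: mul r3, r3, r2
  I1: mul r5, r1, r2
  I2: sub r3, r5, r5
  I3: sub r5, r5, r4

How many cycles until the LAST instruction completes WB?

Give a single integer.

Answer: 10

Derivation:
I0 mul r3 <- r3,r2: IF@1 ID@2 stall=0 (-) EX@3 MEM@4 WB@5
I1 mul r5 <- r1,r2: IF@2 ID@3 stall=0 (-) EX@4 MEM@5 WB@6
I2 sub r3 <- r5,r5: IF@3 ID@4 stall=2 (RAW on I1.r5 (WB@6)) EX@7 MEM@8 WB@9
I3 sub r5 <- r5,r4: IF@4 ID@7 stall=0 (-) EX@8 MEM@9 WB@10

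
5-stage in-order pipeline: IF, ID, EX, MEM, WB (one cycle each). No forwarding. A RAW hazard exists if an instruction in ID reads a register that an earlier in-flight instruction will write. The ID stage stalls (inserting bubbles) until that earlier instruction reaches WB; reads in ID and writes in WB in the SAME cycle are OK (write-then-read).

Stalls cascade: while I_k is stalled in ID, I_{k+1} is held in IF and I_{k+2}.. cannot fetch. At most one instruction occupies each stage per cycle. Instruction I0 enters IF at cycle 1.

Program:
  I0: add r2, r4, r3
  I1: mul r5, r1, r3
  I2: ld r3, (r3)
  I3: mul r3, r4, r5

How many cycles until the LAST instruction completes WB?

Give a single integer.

I0 add r2 <- r4,r3: IF@1 ID@2 stall=0 (-) EX@3 MEM@4 WB@5
I1 mul r5 <- r1,r3: IF@2 ID@3 stall=0 (-) EX@4 MEM@5 WB@6
I2 ld r3 <- r3: IF@3 ID@4 stall=0 (-) EX@5 MEM@6 WB@7
I3 mul r3 <- r4,r5: IF@4 ID@5 stall=1 (RAW on I1.r5 (WB@6)) EX@7 MEM@8 WB@9

Answer: 9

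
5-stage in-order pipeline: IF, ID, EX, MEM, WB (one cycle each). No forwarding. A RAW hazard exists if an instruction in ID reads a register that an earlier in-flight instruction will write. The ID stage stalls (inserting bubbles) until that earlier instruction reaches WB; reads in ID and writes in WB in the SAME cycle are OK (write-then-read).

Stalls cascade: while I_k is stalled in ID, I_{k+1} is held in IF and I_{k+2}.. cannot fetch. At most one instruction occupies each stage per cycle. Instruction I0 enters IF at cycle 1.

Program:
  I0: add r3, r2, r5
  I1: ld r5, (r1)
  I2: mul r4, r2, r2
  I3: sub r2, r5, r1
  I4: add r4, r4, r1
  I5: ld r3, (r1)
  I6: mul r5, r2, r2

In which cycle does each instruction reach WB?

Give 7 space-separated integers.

I0 add r3 <- r2,r5: IF@1 ID@2 stall=0 (-) EX@3 MEM@4 WB@5
I1 ld r5 <- r1: IF@2 ID@3 stall=0 (-) EX@4 MEM@5 WB@6
I2 mul r4 <- r2,r2: IF@3 ID@4 stall=0 (-) EX@5 MEM@6 WB@7
I3 sub r2 <- r5,r1: IF@4 ID@5 stall=1 (RAW on I1.r5 (WB@6)) EX@7 MEM@8 WB@9
I4 add r4 <- r4,r1: IF@5 ID@7 stall=0 (-) EX@8 MEM@9 WB@10
I5 ld r3 <- r1: IF@7 ID@8 stall=0 (-) EX@9 MEM@10 WB@11
I6 mul r5 <- r2,r2: IF@8 ID@9 stall=0 (-) EX@10 MEM@11 WB@12

Answer: 5 6 7 9 10 11 12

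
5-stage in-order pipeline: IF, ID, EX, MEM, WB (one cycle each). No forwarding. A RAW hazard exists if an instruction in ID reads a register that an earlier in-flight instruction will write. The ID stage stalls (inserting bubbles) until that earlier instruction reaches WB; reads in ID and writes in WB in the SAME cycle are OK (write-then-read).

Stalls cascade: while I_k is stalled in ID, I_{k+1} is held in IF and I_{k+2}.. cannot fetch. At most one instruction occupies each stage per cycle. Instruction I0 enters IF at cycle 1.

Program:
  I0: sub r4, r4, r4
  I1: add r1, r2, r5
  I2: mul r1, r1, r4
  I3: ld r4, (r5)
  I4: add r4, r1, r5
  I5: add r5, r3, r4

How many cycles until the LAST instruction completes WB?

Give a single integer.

Answer: 15

Derivation:
I0 sub r4 <- r4,r4: IF@1 ID@2 stall=0 (-) EX@3 MEM@4 WB@5
I1 add r1 <- r2,r5: IF@2 ID@3 stall=0 (-) EX@4 MEM@5 WB@6
I2 mul r1 <- r1,r4: IF@3 ID@4 stall=2 (RAW on I1.r1 (WB@6)) EX@7 MEM@8 WB@9
I3 ld r4 <- r5: IF@4 ID@7 stall=0 (-) EX@8 MEM@9 WB@10
I4 add r4 <- r1,r5: IF@7 ID@8 stall=1 (RAW on I2.r1 (WB@9)) EX@10 MEM@11 WB@12
I5 add r5 <- r3,r4: IF@8 ID@10 stall=2 (RAW on I4.r4 (WB@12)) EX@13 MEM@14 WB@15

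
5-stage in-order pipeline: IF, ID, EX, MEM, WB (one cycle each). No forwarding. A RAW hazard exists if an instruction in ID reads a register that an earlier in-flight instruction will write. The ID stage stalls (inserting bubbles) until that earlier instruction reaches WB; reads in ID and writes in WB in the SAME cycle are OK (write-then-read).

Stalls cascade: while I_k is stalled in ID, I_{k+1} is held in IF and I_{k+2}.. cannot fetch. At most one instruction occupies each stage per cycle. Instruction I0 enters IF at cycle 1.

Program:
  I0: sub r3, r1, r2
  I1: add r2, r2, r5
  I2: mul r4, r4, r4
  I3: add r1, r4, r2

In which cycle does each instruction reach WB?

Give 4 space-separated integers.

Answer: 5 6 7 10

Derivation:
I0 sub r3 <- r1,r2: IF@1 ID@2 stall=0 (-) EX@3 MEM@4 WB@5
I1 add r2 <- r2,r5: IF@2 ID@3 stall=0 (-) EX@4 MEM@5 WB@6
I2 mul r4 <- r4,r4: IF@3 ID@4 stall=0 (-) EX@5 MEM@6 WB@7
I3 add r1 <- r4,r2: IF@4 ID@5 stall=2 (RAW on I2.r4 (WB@7)) EX@8 MEM@9 WB@10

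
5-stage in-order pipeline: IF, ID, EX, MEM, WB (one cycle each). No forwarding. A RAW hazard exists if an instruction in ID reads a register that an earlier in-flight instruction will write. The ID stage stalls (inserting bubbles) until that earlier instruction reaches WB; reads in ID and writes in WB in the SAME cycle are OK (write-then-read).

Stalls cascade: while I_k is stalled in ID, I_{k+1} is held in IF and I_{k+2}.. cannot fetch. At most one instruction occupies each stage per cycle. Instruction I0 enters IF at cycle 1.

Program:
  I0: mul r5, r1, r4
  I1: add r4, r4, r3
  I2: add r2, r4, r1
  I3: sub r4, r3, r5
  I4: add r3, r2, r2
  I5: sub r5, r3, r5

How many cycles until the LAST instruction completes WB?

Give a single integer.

I0 mul r5 <- r1,r4: IF@1 ID@2 stall=0 (-) EX@3 MEM@4 WB@5
I1 add r4 <- r4,r3: IF@2 ID@3 stall=0 (-) EX@4 MEM@5 WB@6
I2 add r2 <- r4,r1: IF@3 ID@4 stall=2 (RAW on I1.r4 (WB@6)) EX@7 MEM@8 WB@9
I3 sub r4 <- r3,r5: IF@4 ID@7 stall=0 (-) EX@8 MEM@9 WB@10
I4 add r3 <- r2,r2: IF@7 ID@8 stall=1 (RAW on I2.r2 (WB@9)) EX@10 MEM@11 WB@12
I5 sub r5 <- r3,r5: IF@8 ID@10 stall=2 (RAW on I4.r3 (WB@12)) EX@13 MEM@14 WB@15

Answer: 15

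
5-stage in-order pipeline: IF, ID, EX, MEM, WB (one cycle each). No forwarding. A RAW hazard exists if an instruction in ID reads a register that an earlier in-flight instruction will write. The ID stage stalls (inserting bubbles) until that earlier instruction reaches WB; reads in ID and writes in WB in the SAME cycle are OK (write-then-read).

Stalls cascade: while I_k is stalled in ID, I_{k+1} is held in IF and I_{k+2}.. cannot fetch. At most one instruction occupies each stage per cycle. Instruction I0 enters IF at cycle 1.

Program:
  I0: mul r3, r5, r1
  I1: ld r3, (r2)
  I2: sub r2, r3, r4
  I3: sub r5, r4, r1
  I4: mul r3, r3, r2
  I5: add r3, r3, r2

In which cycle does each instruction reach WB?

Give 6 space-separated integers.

I0 mul r3 <- r5,r1: IF@1 ID@2 stall=0 (-) EX@3 MEM@4 WB@5
I1 ld r3 <- r2: IF@2 ID@3 stall=0 (-) EX@4 MEM@5 WB@6
I2 sub r2 <- r3,r4: IF@3 ID@4 stall=2 (RAW on I1.r3 (WB@6)) EX@7 MEM@8 WB@9
I3 sub r5 <- r4,r1: IF@4 ID@7 stall=0 (-) EX@8 MEM@9 WB@10
I4 mul r3 <- r3,r2: IF@7 ID@8 stall=1 (RAW on I2.r2 (WB@9)) EX@10 MEM@11 WB@12
I5 add r3 <- r3,r2: IF@8 ID@10 stall=2 (RAW on I4.r3 (WB@12)) EX@13 MEM@14 WB@15

Answer: 5 6 9 10 12 15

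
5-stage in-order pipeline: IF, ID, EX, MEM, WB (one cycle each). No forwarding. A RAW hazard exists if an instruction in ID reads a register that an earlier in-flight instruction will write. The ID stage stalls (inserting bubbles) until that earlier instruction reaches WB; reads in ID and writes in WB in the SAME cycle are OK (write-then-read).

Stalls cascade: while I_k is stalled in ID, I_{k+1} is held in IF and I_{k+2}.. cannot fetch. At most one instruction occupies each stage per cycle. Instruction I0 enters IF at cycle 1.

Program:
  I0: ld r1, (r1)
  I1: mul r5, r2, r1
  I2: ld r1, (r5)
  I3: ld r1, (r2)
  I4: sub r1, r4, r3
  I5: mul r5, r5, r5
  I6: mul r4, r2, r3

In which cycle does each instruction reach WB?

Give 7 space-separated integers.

I0 ld r1 <- r1: IF@1 ID@2 stall=0 (-) EX@3 MEM@4 WB@5
I1 mul r5 <- r2,r1: IF@2 ID@3 stall=2 (RAW on I0.r1 (WB@5)) EX@6 MEM@7 WB@8
I2 ld r1 <- r5: IF@3 ID@6 stall=2 (RAW on I1.r5 (WB@8)) EX@9 MEM@10 WB@11
I3 ld r1 <- r2: IF@6 ID@9 stall=0 (-) EX@10 MEM@11 WB@12
I4 sub r1 <- r4,r3: IF@9 ID@10 stall=0 (-) EX@11 MEM@12 WB@13
I5 mul r5 <- r5,r5: IF@10 ID@11 stall=0 (-) EX@12 MEM@13 WB@14
I6 mul r4 <- r2,r3: IF@11 ID@12 stall=0 (-) EX@13 MEM@14 WB@15

Answer: 5 8 11 12 13 14 15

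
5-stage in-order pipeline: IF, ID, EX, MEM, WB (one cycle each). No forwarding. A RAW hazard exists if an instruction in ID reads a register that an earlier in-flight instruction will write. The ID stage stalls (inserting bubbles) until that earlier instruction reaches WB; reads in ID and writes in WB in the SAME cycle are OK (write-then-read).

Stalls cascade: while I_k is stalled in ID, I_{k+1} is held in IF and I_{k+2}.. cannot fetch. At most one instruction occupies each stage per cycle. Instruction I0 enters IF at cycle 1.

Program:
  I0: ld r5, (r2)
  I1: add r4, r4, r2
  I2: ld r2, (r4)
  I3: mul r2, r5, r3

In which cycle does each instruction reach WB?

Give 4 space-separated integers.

Answer: 5 6 9 10

Derivation:
I0 ld r5 <- r2: IF@1 ID@2 stall=0 (-) EX@3 MEM@4 WB@5
I1 add r4 <- r4,r2: IF@2 ID@3 stall=0 (-) EX@4 MEM@5 WB@6
I2 ld r2 <- r4: IF@3 ID@4 stall=2 (RAW on I1.r4 (WB@6)) EX@7 MEM@8 WB@9
I3 mul r2 <- r5,r3: IF@4 ID@7 stall=0 (-) EX@8 MEM@9 WB@10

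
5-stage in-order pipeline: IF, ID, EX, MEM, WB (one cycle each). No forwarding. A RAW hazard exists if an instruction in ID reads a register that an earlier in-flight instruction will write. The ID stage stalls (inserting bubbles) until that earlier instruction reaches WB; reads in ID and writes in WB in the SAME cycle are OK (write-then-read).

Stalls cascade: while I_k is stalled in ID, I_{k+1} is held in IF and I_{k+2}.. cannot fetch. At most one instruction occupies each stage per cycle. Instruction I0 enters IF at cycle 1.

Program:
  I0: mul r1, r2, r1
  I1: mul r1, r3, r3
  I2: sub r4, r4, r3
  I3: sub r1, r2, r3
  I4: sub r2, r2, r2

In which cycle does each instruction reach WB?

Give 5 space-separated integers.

Answer: 5 6 7 8 9

Derivation:
I0 mul r1 <- r2,r1: IF@1 ID@2 stall=0 (-) EX@3 MEM@4 WB@5
I1 mul r1 <- r3,r3: IF@2 ID@3 stall=0 (-) EX@4 MEM@5 WB@6
I2 sub r4 <- r4,r3: IF@3 ID@4 stall=0 (-) EX@5 MEM@6 WB@7
I3 sub r1 <- r2,r3: IF@4 ID@5 stall=0 (-) EX@6 MEM@7 WB@8
I4 sub r2 <- r2,r2: IF@5 ID@6 stall=0 (-) EX@7 MEM@8 WB@9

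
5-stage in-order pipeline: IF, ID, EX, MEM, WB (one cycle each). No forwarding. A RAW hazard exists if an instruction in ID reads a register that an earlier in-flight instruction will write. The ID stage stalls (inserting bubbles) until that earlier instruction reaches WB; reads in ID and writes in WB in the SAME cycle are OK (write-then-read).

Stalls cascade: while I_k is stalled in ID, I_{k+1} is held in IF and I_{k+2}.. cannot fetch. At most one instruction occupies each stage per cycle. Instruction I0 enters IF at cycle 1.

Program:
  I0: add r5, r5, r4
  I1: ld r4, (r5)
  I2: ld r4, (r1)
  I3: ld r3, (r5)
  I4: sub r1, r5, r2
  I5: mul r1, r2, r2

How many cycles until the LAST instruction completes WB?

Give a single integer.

I0 add r5 <- r5,r4: IF@1 ID@2 stall=0 (-) EX@3 MEM@4 WB@5
I1 ld r4 <- r5: IF@2 ID@3 stall=2 (RAW on I0.r5 (WB@5)) EX@6 MEM@7 WB@8
I2 ld r4 <- r1: IF@3 ID@6 stall=0 (-) EX@7 MEM@8 WB@9
I3 ld r3 <- r5: IF@6 ID@7 stall=0 (-) EX@8 MEM@9 WB@10
I4 sub r1 <- r5,r2: IF@7 ID@8 stall=0 (-) EX@9 MEM@10 WB@11
I5 mul r1 <- r2,r2: IF@8 ID@9 stall=0 (-) EX@10 MEM@11 WB@12

Answer: 12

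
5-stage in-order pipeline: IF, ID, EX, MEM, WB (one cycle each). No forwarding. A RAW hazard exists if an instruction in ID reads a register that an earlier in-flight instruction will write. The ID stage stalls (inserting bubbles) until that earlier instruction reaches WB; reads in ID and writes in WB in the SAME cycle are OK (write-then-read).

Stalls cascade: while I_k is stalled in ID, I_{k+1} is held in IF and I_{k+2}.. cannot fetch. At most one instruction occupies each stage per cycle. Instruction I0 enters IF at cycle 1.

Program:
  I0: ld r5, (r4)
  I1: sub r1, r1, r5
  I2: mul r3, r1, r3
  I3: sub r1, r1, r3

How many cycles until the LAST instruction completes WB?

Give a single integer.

Answer: 14

Derivation:
I0 ld r5 <- r4: IF@1 ID@2 stall=0 (-) EX@3 MEM@4 WB@5
I1 sub r1 <- r1,r5: IF@2 ID@3 stall=2 (RAW on I0.r5 (WB@5)) EX@6 MEM@7 WB@8
I2 mul r3 <- r1,r3: IF@3 ID@6 stall=2 (RAW on I1.r1 (WB@8)) EX@9 MEM@10 WB@11
I3 sub r1 <- r1,r3: IF@6 ID@9 stall=2 (RAW on I2.r3 (WB@11)) EX@12 MEM@13 WB@14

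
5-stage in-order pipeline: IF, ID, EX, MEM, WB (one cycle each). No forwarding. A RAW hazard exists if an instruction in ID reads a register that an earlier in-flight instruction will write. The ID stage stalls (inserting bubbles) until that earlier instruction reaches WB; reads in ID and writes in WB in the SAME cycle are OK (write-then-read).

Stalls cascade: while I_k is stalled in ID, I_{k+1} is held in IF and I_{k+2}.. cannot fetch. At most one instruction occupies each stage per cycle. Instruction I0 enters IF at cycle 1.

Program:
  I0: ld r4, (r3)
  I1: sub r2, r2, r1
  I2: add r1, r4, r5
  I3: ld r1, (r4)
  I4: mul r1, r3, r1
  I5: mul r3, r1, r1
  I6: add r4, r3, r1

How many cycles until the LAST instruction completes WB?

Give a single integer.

I0 ld r4 <- r3: IF@1 ID@2 stall=0 (-) EX@3 MEM@4 WB@5
I1 sub r2 <- r2,r1: IF@2 ID@3 stall=0 (-) EX@4 MEM@5 WB@6
I2 add r1 <- r4,r5: IF@3 ID@4 stall=1 (RAW on I0.r4 (WB@5)) EX@6 MEM@7 WB@8
I3 ld r1 <- r4: IF@4 ID@6 stall=0 (-) EX@7 MEM@8 WB@9
I4 mul r1 <- r3,r1: IF@6 ID@7 stall=2 (RAW on I3.r1 (WB@9)) EX@10 MEM@11 WB@12
I5 mul r3 <- r1,r1: IF@7 ID@10 stall=2 (RAW on I4.r1 (WB@12)) EX@13 MEM@14 WB@15
I6 add r4 <- r3,r1: IF@10 ID@13 stall=2 (RAW on I5.r3 (WB@15)) EX@16 MEM@17 WB@18

Answer: 18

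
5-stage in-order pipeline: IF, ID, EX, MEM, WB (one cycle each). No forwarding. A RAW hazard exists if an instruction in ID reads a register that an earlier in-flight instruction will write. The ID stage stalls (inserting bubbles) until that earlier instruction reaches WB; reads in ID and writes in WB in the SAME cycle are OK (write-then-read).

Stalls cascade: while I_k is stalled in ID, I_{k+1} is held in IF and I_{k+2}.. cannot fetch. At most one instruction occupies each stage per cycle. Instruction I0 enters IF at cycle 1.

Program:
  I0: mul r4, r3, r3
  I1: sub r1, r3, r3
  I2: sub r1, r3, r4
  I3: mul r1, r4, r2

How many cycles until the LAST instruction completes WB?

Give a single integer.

I0 mul r4 <- r3,r3: IF@1 ID@2 stall=0 (-) EX@3 MEM@4 WB@5
I1 sub r1 <- r3,r3: IF@2 ID@3 stall=0 (-) EX@4 MEM@5 WB@6
I2 sub r1 <- r3,r4: IF@3 ID@4 stall=1 (RAW on I0.r4 (WB@5)) EX@6 MEM@7 WB@8
I3 mul r1 <- r4,r2: IF@4 ID@6 stall=0 (-) EX@7 MEM@8 WB@9

Answer: 9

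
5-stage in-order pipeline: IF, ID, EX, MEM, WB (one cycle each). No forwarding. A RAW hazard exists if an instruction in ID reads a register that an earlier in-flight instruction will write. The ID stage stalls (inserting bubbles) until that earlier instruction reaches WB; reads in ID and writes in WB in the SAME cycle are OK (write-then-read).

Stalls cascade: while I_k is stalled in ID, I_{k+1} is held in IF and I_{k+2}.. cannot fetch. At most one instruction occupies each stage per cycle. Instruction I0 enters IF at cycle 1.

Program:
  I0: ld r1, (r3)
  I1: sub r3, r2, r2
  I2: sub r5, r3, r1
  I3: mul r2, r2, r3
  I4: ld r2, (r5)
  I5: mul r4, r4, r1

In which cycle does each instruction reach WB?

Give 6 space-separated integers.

I0 ld r1 <- r3: IF@1 ID@2 stall=0 (-) EX@3 MEM@4 WB@5
I1 sub r3 <- r2,r2: IF@2 ID@3 stall=0 (-) EX@4 MEM@5 WB@6
I2 sub r5 <- r3,r1: IF@3 ID@4 stall=2 (RAW on I1.r3 (WB@6)) EX@7 MEM@8 WB@9
I3 mul r2 <- r2,r3: IF@4 ID@7 stall=0 (-) EX@8 MEM@9 WB@10
I4 ld r2 <- r5: IF@7 ID@8 stall=1 (RAW on I2.r5 (WB@9)) EX@10 MEM@11 WB@12
I5 mul r4 <- r4,r1: IF@8 ID@10 stall=0 (-) EX@11 MEM@12 WB@13

Answer: 5 6 9 10 12 13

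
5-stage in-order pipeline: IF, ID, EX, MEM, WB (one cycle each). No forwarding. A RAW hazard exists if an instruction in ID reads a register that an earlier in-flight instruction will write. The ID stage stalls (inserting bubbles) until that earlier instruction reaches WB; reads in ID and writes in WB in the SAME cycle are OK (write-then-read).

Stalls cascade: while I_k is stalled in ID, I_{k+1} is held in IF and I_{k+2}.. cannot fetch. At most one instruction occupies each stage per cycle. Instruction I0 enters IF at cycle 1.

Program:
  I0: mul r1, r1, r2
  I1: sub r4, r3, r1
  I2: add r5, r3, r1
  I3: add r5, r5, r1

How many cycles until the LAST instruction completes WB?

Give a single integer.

Answer: 12

Derivation:
I0 mul r1 <- r1,r2: IF@1 ID@2 stall=0 (-) EX@3 MEM@4 WB@5
I1 sub r4 <- r3,r1: IF@2 ID@3 stall=2 (RAW on I0.r1 (WB@5)) EX@6 MEM@7 WB@8
I2 add r5 <- r3,r1: IF@3 ID@6 stall=0 (-) EX@7 MEM@8 WB@9
I3 add r5 <- r5,r1: IF@6 ID@7 stall=2 (RAW on I2.r5 (WB@9)) EX@10 MEM@11 WB@12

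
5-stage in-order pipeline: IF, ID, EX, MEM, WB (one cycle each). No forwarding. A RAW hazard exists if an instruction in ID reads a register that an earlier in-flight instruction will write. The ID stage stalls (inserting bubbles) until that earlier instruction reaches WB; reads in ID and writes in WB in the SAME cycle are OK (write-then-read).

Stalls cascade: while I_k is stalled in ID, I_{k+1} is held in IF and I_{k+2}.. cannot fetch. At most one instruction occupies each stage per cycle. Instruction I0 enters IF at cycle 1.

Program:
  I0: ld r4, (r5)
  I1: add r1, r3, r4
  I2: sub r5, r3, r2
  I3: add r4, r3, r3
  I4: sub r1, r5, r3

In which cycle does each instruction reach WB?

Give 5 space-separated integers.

I0 ld r4 <- r5: IF@1 ID@2 stall=0 (-) EX@3 MEM@4 WB@5
I1 add r1 <- r3,r4: IF@2 ID@3 stall=2 (RAW on I0.r4 (WB@5)) EX@6 MEM@7 WB@8
I2 sub r5 <- r3,r2: IF@3 ID@6 stall=0 (-) EX@7 MEM@8 WB@9
I3 add r4 <- r3,r3: IF@6 ID@7 stall=0 (-) EX@8 MEM@9 WB@10
I4 sub r1 <- r5,r3: IF@7 ID@8 stall=1 (RAW on I2.r5 (WB@9)) EX@10 MEM@11 WB@12

Answer: 5 8 9 10 12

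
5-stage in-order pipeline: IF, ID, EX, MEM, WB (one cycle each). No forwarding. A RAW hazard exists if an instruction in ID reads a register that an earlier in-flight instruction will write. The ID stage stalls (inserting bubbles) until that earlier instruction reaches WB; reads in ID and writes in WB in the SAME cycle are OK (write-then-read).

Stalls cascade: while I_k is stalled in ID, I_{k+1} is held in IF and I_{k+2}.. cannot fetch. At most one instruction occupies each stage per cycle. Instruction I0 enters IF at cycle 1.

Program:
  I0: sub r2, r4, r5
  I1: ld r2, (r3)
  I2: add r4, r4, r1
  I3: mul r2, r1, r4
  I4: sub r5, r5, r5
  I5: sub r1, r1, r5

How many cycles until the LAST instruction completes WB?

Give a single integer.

Answer: 14

Derivation:
I0 sub r2 <- r4,r5: IF@1 ID@2 stall=0 (-) EX@3 MEM@4 WB@5
I1 ld r2 <- r3: IF@2 ID@3 stall=0 (-) EX@4 MEM@5 WB@6
I2 add r4 <- r4,r1: IF@3 ID@4 stall=0 (-) EX@5 MEM@6 WB@7
I3 mul r2 <- r1,r4: IF@4 ID@5 stall=2 (RAW on I2.r4 (WB@7)) EX@8 MEM@9 WB@10
I4 sub r5 <- r5,r5: IF@5 ID@8 stall=0 (-) EX@9 MEM@10 WB@11
I5 sub r1 <- r1,r5: IF@8 ID@9 stall=2 (RAW on I4.r5 (WB@11)) EX@12 MEM@13 WB@14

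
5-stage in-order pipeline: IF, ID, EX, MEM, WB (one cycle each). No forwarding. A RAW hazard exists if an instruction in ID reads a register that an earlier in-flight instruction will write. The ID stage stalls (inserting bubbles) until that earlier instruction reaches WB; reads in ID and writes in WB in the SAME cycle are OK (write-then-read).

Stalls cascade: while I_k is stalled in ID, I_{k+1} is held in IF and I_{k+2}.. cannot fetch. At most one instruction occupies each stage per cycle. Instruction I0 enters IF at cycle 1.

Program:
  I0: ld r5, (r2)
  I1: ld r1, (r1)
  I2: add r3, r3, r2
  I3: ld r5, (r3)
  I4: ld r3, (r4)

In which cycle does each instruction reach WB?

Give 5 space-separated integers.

Answer: 5 6 7 10 11

Derivation:
I0 ld r5 <- r2: IF@1 ID@2 stall=0 (-) EX@3 MEM@4 WB@5
I1 ld r1 <- r1: IF@2 ID@3 stall=0 (-) EX@4 MEM@5 WB@6
I2 add r3 <- r3,r2: IF@3 ID@4 stall=0 (-) EX@5 MEM@6 WB@7
I3 ld r5 <- r3: IF@4 ID@5 stall=2 (RAW on I2.r3 (WB@7)) EX@8 MEM@9 WB@10
I4 ld r3 <- r4: IF@5 ID@8 stall=0 (-) EX@9 MEM@10 WB@11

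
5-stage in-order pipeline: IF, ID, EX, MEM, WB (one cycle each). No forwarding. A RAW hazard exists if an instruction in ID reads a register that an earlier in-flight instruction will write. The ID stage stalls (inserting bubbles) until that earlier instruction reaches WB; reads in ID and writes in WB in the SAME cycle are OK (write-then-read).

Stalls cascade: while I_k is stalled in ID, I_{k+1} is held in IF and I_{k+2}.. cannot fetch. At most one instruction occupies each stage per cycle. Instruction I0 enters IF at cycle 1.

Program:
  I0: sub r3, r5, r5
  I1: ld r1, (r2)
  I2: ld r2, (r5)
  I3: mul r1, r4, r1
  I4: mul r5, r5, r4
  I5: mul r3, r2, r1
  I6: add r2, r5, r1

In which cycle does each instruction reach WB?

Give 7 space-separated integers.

Answer: 5 6 7 9 10 12 13

Derivation:
I0 sub r3 <- r5,r5: IF@1 ID@2 stall=0 (-) EX@3 MEM@4 WB@5
I1 ld r1 <- r2: IF@2 ID@3 stall=0 (-) EX@4 MEM@5 WB@6
I2 ld r2 <- r5: IF@3 ID@4 stall=0 (-) EX@5 MEM@6 WB@7
I3 mul r1 <- r4,r1: IF@4 ID@5 stall=1 (RAW on I1.r1 (WB@6)) EX@7 MEM@8 WB@9
I4 mul r5 <- r5,r4: IF@5 ID@7 stall=0 (-) EX@8 MEM@9 WB@10
I5 mul r3 <- r2,r1: IF@7 ID@8 stall=1 (RAW on I3.r1 (WB@9)) EX@10 MEM@11 WB@12
I6 add r2 <- r5,r1: IF@8 ID@10 stall=0 (-) EX@11 MEM@12 WB@13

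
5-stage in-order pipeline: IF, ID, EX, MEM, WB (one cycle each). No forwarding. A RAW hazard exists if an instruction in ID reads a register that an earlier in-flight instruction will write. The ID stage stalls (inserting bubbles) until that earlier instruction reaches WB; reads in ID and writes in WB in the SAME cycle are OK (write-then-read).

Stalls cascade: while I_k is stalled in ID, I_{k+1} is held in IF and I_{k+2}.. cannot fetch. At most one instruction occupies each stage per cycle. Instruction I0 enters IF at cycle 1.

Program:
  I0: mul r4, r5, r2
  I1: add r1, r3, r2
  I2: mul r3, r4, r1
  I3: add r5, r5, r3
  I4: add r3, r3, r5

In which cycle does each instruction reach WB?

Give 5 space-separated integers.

Answer: 5 6 9 12 15

Derivation:
I0 mul r4 <- r5,r2: IF@1 ID@2 stall=0 (-) EX@3 MEM@4 WB@5
I1 add r1 <- r3,r2: IF@2 ID@3 stall=0 (-) EX@4 MEM@5 WB@6
I2 mul r3 <- r4,r1: IF@3 ID@4 stall=2 (RAW on I1.r1 (WB@6)) EX@7 MEM@8 WB@9
I3 add r5 <- r5,r3: IF@4 ID@7 stall=2 (RAW on I2.r3 (WB@9)) EX@10 MEM@11 WB@12
I4 add r3 <- r3,r5: IF@7 ID@10 stall=2 (RAW on I3.r5 (WB@12)) EX@13 MEM@14 WB@15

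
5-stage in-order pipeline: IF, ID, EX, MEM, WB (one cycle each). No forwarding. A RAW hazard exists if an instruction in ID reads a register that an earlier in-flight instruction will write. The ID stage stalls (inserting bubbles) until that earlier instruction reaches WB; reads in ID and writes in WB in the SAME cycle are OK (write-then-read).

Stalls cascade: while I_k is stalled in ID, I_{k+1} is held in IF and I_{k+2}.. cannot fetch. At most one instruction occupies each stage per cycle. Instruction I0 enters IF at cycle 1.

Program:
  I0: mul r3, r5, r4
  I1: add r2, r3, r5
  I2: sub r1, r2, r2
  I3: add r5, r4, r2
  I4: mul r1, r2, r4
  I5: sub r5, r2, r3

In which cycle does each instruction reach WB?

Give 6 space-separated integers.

I0 mul r3 <- r5,r4: IF@1 ID@2 stall=0 (-) EX@3 MEM@4 WB@5
I1 add r2 <- r3,r5: IF@2 ID@3 stall=2 (RAW on I0.r3 (WB@5)) EX@6 MEM@7 WB@8
I2 sub r1 <- r2,r2: IF@3 ID@6 stall=2 (RAW on I1.r2 (WB@8)) EX@9 MEM@10 WB@11
I3 add r5 <- r4,r2: IF@6 ID@9 stall=0 (-) EX@10 MEM@11 WB@12
I4 mul r1 <- r2,r4: IF@9 ID@10 stall=0 (-) EX@11 MEM@12 WB@13
I5 sub r5 <- r2,r3: IF@10 ID@11 stall=0 (-) EX@12 MEM@13 WB@14

Answer: 5 8 11 12 13 14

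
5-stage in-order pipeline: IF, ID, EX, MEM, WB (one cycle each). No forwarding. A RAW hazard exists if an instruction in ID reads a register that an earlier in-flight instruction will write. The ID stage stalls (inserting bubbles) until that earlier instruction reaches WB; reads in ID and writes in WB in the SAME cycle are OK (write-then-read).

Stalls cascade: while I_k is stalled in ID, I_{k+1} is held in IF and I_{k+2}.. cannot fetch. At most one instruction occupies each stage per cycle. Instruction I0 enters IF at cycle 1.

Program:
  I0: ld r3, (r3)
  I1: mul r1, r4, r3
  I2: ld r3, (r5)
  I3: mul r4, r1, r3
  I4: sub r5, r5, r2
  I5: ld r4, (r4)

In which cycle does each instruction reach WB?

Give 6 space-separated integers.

Answer: 5 8 9 12 13 15

Derivation:
I0 ld r3 <- r3: IF@1 ID@2 stall=0 (-) EX@3 MEM@4 WB@5
I1 mul r1 <- r4,r3: IF@2 ID@3 stall=2 (RAW on I0.r3 (WB@5)) EX@6 MEM@7 WB@8
I2 ld r3 <- r5: IF@3 ID@6 stall=0 (-) EX@7 MEM@8 WB@9
I3 mul r4 <- r1,r3: IF@6 ID@7 stall=2 (RAW on I2.r3 (WB@9)) EX@10 MEM@11 WB@12
I4 sub r5 <- r5,r2: IF@7 ID@10 stall=0 (-) EX@11 MEM@12 WB@13
I5 ld r4 <- r4: IF@10 ID@11 stall=1 (RAW on I3.r4 (WB@12)) EX@13 MEM@14 WB@15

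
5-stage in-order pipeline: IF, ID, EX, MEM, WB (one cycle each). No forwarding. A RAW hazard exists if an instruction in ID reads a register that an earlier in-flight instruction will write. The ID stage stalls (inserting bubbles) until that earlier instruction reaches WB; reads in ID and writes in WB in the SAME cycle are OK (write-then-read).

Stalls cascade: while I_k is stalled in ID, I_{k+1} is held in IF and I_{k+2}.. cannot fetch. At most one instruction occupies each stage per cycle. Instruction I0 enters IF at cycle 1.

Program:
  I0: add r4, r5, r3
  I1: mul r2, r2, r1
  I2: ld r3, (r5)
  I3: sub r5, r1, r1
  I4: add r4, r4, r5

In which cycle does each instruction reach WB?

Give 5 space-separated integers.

Answer: 5 6 7 8 11

Derivation:
I0 add r4 <- r5,r3: IF@1 ID@2 stall=0 (-) EX@3 MEM@4 WB@5
I1 mul r2 <- r2,r1: IF@2 ID@3 stall=0 (-) EX@4 MEM@5 WB@6
I2 ld r3 <- r5: IF@3 ID@4 stall=0 (-) EX@5 MEM@6 WB@7
I3 sub r5 <- r1,r1: IF@4 ID@5 stall=0 (-) EX@6 MEM@7 WB@8
I4 add r4 <- r4,r5: IF@5 ID@6 stall=2 (RAW on I3.r5 (WB@8)) EX@9 MEM@10 WB@11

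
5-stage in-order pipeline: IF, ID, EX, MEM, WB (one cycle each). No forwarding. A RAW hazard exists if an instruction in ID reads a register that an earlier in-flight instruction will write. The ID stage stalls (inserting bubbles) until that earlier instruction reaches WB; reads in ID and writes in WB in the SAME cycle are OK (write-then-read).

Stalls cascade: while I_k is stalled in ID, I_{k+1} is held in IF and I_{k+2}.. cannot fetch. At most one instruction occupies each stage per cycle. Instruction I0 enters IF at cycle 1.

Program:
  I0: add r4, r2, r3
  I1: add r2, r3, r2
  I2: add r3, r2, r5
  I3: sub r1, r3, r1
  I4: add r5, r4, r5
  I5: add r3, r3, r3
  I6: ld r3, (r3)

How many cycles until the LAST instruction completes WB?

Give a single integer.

Answer: 17

Derivation:
I0 add r4 <- r2,r3: IF@1 ID@2 stall=0 (-) EX@3 MEM@4 WB@5
I1 add r2 <- r3,r2: IF@2 ID@3 stall=0 (-) EX@4 MEM@5 WB@6
I2 add r3 <- r2,r5: IF@3 ID@4 stall=2 (RAW on I1.r2 (WB@6)) EX@7 MEM@8 WB@9
I3 sub r1 <- r3,r1: IF@4 ID@7 stall=2 (RAW on I2.r3 (WB@9)) EX@10 MEM@11 WB@12
I4 add r5 <- r4,r5: IF@7 ID@10 stall=0 (-) EX@11 MEM@12 WB@13
I5 add r3 <- r3,r3: IF@10 ID@11 stall=0 (-) EX@12 MEM@13 WB@14
I6 ld r3 <- r3: IF@11 ID@12 stall=2 (RAW on I5.r3 (WB@14)) EX@15 MEM@16 WB@17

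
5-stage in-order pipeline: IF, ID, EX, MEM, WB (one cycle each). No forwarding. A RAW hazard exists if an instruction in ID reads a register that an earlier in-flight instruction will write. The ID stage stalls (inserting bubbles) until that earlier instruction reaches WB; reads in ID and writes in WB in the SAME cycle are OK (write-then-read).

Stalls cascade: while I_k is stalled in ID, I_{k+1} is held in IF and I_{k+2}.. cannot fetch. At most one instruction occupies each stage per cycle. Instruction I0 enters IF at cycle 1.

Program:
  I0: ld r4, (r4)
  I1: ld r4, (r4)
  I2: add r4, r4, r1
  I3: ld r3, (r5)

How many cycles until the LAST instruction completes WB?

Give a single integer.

I0 ld r4 <- r4: IF@1 ID@2 stall=0 (-) EX@3 MEM@4 WB@5
I1 ld r4 <- r4: IF@2 ID@3 stall=2 (RAW on I0.r4 (WB@5)) EX@6 MEM@7 WB@8
I2 add r4 <- r4,r1: IF@3 ID@6 stall=2 (RAW on I1.r4 (WB@8)) EX@9 MEM@10 WB@11
I3 ld r3 <- r5: IF@6 ID@9 stall=0 (-) EX@10 MEM@11 WB@12

Answer: 12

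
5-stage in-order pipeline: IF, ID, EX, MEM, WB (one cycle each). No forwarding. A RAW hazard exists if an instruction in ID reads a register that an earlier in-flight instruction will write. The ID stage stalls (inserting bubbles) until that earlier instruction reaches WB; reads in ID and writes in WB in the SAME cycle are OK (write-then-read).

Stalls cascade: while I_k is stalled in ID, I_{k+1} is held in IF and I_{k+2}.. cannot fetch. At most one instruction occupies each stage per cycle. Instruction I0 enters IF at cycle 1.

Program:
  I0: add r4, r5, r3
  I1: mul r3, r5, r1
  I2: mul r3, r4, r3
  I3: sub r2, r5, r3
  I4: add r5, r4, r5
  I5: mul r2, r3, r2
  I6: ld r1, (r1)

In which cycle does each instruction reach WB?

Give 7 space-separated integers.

Answer: 5 6 9 12 13 15 16

Derivation:
I0 add r4 <- r5,r3: IF@1 ID@2 stall=0 (-) EX@3 MEM@4 WB@5
I1 mul r3 <- r5,r1: IF@2 ID@3 stall=0 (-) EX@4 MEM@5 WB@6
I2 mul r3 <- r4,r3: IF@3 ID@4 stall=2 (RAW on I1.r3 (WB@6)) EX@7 MEM@8 WB@9
I3 sub r2 <- r5,r3: IF@4 ID@7 stall=2 (RAW on I2.r3 (WB@9)) EX@10 MEM@11 WB@12
I4 add r5 <- r4,r5: IF@7 ID@10 stall=0 (-) EX@11 MEM@12 WB@13
I5 mul r2 <- r3,r2: IF@10 ID@11 stall=1 (RAW on I3.r2 (WB@12)) EX@13 MEM@14 WB@15
I6 ld r1 <- r1: IF@11 ID@13 stall=0 (-) EX@14 MEM@15 WB@16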